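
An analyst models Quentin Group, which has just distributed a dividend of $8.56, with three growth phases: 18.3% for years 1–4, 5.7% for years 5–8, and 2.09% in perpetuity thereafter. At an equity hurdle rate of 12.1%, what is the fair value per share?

$161.57

Three-stage DDM. Project D₁…D_8; terminal Gordon value at t=8 with g = 0.0209; discount at r = 0.121.
D_1 = 10.1265
D_2 = 11.9796
D_3 = 14.1719
D_4 = 16.7654
D_5 = 17.7210
D_6 = 18.7311
D_7 = 19.7987
D_8 = 20.9273
TV_8 = 21.3647/(0.121−0.0209) = 213.4331
P₀ = Σ Dₜ/(1+r)ᵗ + TV_8/(1+r)^8 = 161.5742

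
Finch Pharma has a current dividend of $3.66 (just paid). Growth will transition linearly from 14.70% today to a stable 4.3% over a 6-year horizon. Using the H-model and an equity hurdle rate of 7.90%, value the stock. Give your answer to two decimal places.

$137.76

H-model: P₀ = D₀[(1+g_L) + H(g_S−g_L)]/(r−g_L), with H = 6/2 = 3.
P₀ = 3.66 × [(1+0.043) + 3×(0.147−0.043)] / (0.079−0.043)
   = 3.66 × 1.3550 / 0.036 = 137.7583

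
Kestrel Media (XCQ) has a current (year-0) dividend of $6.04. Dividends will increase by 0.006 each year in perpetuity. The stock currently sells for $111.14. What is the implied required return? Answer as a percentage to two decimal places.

6.07%

Rearranging the constant-growth DDM: r = D₁/P₀ + g.
D₁ = 6.04 × (1 + 0.006) = 6.0762.
r = 6.0762 / 111.14 + 0.006 = 0.05467 + 0.006 = 0.06067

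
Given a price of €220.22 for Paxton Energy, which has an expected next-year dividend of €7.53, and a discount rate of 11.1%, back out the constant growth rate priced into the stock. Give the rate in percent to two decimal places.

7.68%

From P₀ = D₁/(r − g), the implied growth is g = r − D₁/P₀.
g = 0.111 − 7.53/220.22 = 0.111 − 0.03419 = 0.07681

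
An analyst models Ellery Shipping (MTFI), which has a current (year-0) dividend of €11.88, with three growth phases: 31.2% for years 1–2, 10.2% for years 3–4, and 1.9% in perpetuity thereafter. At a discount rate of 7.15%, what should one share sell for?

Three-stage DDM. Project D₁…D_4; terminal Gordon value at t=4 with g = 0.019; discount at r = 0.0715.
D_1 = 15.5866
D_2 = 20.4496
D_3 = 22.5354
D_4 = 24.8340
TV_4 = 25.3059/(0.0715−0.019) = 482.0168
P₀ = Σ Dₜ/(1+r)ᵗ + TV_4/(1+r)^4 = 435.1898

€435.19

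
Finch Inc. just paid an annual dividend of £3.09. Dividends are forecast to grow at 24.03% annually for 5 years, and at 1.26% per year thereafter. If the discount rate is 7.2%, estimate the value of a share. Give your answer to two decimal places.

£133.65

Two-stage DDM. Project D₁…D_5 at 0.2403, terminal growth 0.0126, discount at r = 0.072.
D_1 = 3.8325
D_2 = 4.7535
D_3 = 5.8957
D_4 = 7.3125
D_5 = 9.0697
Terminal value at t=5: TV = D_6/(r−g) = 9.1840/(0.072−0.0126) = 154.6122
P₀ = 3.8325/(1+0.072)^1 + 4.7535/(1+0.072)^2 + 5.8957/(1+0.072)^3 + 7.3125/(1+0.072)^4 + 9.0697/(1+0.072)^5 + 154.6122/(1+0.072)^5 = 133.6528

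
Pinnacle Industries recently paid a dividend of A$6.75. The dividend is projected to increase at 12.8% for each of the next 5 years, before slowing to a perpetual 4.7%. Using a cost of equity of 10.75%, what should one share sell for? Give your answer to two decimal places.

A$163.70

Two-stage DDM. Project D₁…D_5 at 0.128, terminal growth 0.047, discount at r = 0.1075.
D_1 = 7.6140
D_2 = 8.5886
D_3 = 9.6879
D_4 = 10.9280
D_5 = 12.3268
Terminal value at t=5: TV = D_6/(r−g) = 12.9061/(0.1075−0.047) = 213.3244
P₀ = 7.6140/(1+0.1075)^1 + 8.5886/(1+0.1075)^2 + 9.6879/(1+0.1075)^3 + 10.9280/(1+0.1075)^4 + 12.3268/(1+0.1075)^5 + 213.3244/(1+0.1075)^5 = 163.7040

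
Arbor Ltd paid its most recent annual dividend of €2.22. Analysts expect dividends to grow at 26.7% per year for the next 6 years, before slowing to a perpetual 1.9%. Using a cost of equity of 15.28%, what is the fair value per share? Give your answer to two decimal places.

€48.58

Two-stage DDM. Project D₁…D_6 at 0.267, terminal growth 0.019, discount at r = 0.1528.
D_1 = 2.8127
D_2 = 3.5637
D_3 = 4.5153
D_4 = 5.7208
D_5 = 7.2483
D_6 = 9.1836
Terminal value at t=6: TV = D_7/(r−g) = 9.3581/(0.1528−0.019) = 69.9408
P₀ = 2.8127/(1+0.1528)^1 + 3.5637/(1+0.1528)^2 + 4.5153/(1+0.1528)^3 + 5.7208/(1+0.1528)^4 + 7.2483/(1+0.1528)^5 + 9.1836/(1+0.1528)^6 + 69.9408/(1+0.1528)^6 = 48.5804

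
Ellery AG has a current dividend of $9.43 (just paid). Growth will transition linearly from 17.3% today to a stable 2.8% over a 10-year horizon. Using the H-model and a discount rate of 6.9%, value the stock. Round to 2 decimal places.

H-model: P₀ = D₀[(1+g_L) + H(g_S−g_L)]/(r−g_L), with H = 10/2 = 5.
P₀ = 9.43 × [(1+0.028) + 5×(0.173−0.028)] / (0.069−0.028)
   = 9.43 × 1.7530 / 0.041 = 403.1900

$403.19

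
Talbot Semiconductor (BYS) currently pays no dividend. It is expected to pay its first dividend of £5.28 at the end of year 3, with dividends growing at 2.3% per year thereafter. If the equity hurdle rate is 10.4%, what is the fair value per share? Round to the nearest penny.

£53.48

Deferred-dividend DDM. At t=2 the remaining stream is a growing perpetuity with first payment D_3 = 5.28.
V_2 = D_3/(r−g) = 5.28/(0.104−0.023) = 65.1852
P₀ = V_2/(1+r)^2 = 65.1852/(1+0.104)^2 = 53.4824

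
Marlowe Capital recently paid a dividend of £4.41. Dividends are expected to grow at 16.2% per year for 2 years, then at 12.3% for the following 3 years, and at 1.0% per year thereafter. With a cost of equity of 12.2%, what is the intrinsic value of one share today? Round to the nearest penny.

Three-stage DDM. Project D₁…D_5; terminal Gordon value at t=5 with g = 0.01; discount at r = 0.122.
D_1 = 5.1244
D_2 = 5.9546
D_3 = 6.6870
D_4 = 7.5095
D_5 = 8.4332
TV_5 = 8.5175/(0.122−0.01) = 76.0490
P₀ = Σ Dₜ/(1+r)ᵗ + TV_5/(1+r)^5 = 66.2817

£66.28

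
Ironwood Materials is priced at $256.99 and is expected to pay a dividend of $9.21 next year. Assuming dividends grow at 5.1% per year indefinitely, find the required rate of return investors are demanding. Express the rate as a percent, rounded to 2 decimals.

8.68%

Rearranging the constant-growth DDM: r = D₁/P₀ + g.
r = 9.2100 / 256.99 + 0.051 = 0.03584 + 0.051 = 0.08684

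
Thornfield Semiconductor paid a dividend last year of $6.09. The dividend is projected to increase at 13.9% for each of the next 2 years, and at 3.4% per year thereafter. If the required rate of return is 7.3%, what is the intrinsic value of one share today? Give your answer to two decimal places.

$195.26

Two-stage DDM. Project D₁…D_2 at 0.139, terminal growth 0.034, discount at r = 0.073.
D_1 = 6.9365
D_2 = 7.9007
Terminal value at t=2: TV = D_3/(r−g) = 8.1693/(0.073−0.034) = 209.4694
P₀ = 6.9365/(1+0.073)^1 + 7.9007/(1+0.073)^2 + 209.4694/(1+0.073)^2 = 195.2639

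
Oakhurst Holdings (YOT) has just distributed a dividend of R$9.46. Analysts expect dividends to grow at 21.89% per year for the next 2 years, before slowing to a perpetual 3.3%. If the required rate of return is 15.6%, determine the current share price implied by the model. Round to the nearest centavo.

R$108.82

Two-stage DDM. Project D₁…D_2 at 0.2189, terminal growth 0.033, discount at r = 0.156.
D_1 = 11.5308
D_2 = 14.0549
Terminal value at t=2: TV = D_3/(r−g) = 14.5187/(0.156−0.033) = 118.0382
P₀ = 11.5308/(1+0.156)^1 + 14.0549/(1+0.156)^2 + 118.0382/(1+0.156)^2 = 108.8219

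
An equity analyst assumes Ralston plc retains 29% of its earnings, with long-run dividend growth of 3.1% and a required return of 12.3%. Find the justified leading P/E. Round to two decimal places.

Payout ratio b = 1 − 0.29 = 0.71.
Justified leading P/E = b/(r−g) = 0.71/(0.123−0.031) = 7.7174

7.72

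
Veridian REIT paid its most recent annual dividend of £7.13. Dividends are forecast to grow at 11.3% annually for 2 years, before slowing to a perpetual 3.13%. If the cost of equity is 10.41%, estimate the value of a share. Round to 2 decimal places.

£117.07

Two-stage DDM. Project D₁…D_2 at 0.113, terminal growth 0.0313, discount at r = 0.1041.
D_1 = 7.9357
D_2 = 8.8324
Terminal value at t=2: TV = D_3/(r−g) = 9.1089/(0.1041−0.0313) = 125.1219
P₀ = 7.9357/(1+0.1041)^1 + 8.8324/(1+0.1041)^2 + 125.1219/(1+0.1041)^2 = 117.0729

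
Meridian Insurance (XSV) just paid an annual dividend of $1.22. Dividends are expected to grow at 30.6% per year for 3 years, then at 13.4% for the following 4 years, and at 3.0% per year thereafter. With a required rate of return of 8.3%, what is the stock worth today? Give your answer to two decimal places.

Three-stage DDM. Project D₁…D_7; terminal Gordon value at t=7 with g = 0.03; discount at r = 0.083.
D_1 = 1.5933
D_2 = 2.0809
D_3 = 2.7176
D_4 = 3.0818
D_5 = 3.4947
D_6 = 3.9630
D_7 = 4.4941
TV_7 = 4.6289/(0.083−0.03) = 87.3379
P₀ = Σ Dₜ/(1+r)ᵗ + TV_7/(1+r)^7 = 64.9796

$64.98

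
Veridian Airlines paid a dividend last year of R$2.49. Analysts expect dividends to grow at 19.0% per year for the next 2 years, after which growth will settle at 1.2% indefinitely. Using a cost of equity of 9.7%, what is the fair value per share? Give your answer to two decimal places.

R$40.52

Two-stage DDM. Project D₁…D_2 at 0.19, terminal growth 0.012, discount at r = 0.097.
D_1 = 2.9631
D_2 = 3.5261
Terminal value at t=2: TV = D_3/(r−g) = 3.5684/(0.097−0.012) = 41.9812
P₀ = 2.9631/(1+0.097)^1 + 3.5261/(1+0.097)^2 + 41.9812/(1+0.097)^2 = 40.5164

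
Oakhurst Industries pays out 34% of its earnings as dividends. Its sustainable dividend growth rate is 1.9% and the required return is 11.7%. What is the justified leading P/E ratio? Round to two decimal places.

3.47

Justified leading P/E = b/(r−g) = 0.34/(0.117−0.019) = 3.4694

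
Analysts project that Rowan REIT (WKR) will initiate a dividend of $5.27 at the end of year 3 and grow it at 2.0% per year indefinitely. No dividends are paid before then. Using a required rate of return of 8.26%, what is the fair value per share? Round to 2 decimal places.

Deferred-dividend DDM. At t=2 the remaining stream is a growing perpetuity with first payment D_3 = 5.27.
V_2 = D_3/(r−g) = 5.27/(0.0826−0.02) = 84.1853
P₀ = V_2/(1+r)^2 = 84.1853/(1+0.0826)^2 = 71.8291

$71.83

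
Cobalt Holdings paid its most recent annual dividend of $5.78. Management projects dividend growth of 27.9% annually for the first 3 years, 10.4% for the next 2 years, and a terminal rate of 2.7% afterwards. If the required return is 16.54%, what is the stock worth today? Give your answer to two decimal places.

Three-stage DDM. Project D₁…D_5; terminal Gordon value at t=5 with g = 0.027; discount at r = 0.1654.
D_1 = 7.3926
D_2 = 9.4552
D_3 = 12.0932
D_4 = 13.3508
D_5 = 14.7393
TV_5 = 15.1373/(0.1654−0.027) = 109.3735
P₀ = Σ Dₜ/(1+r)ᵗ + TV_5/(1+r)^5 = 85.9187

$85.92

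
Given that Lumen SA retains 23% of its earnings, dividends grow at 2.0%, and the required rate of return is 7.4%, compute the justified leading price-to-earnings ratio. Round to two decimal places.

14.26

Payout ratio b = 1 − 0.23 = 0.77.
Justified leading P/E = b/(r−g) = 0.77/(0.074−0.02) = 14.2593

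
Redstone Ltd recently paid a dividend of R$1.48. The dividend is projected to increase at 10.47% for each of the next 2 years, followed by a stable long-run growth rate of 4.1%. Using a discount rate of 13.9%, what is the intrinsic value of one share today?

Two-stage DDM. Project D₁…D_2 at 0.1047, terminal growth 0.041, discount at r = 0.139.
D_1 = 1.6350
D_2 = 1.8061
Terminal value at t=2: TV = D_3/(r−g) = 1.8802/(0.139−0.041) = 19.1856
P₀ = 1.6350/(1+0.139)^1 + 1.8061/(1+0.139)^2 + 19.1856/(1+0.139)^2 = 17.6163

R$17.62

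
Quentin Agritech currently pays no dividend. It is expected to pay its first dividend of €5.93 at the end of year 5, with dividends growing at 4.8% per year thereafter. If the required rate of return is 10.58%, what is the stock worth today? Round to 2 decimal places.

€68.62

Deferred-dividend DDM. At t=4 the remaining stream is a growing perpetuity with first payment D_5 = 5.93.
V_4 = D_5/(r−g) = 5.93/(0.1058−0.048) = 102.5952
P₀ = V_4/(1+r)^4 = 102.5952/(1+0.1058)^4 = 68.6152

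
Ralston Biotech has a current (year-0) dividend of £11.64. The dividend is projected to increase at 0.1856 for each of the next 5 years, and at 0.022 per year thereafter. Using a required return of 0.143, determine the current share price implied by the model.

Two-stage DDM. Project D₁…D_5 at 0.1856, terminal growth 0.022, discount at r = 0.143.
D_1 = 13.8004
D_2 = 16.3617
D_3 = 19.3985
D_4 = 22.9988
D_5 = 27.2674
Terminal value at t=5: TV = D_6/(r−g) = 27.8673/(0.143−0.022) = 230.3082
P₀ = 13.8004/(1+0.143)^1 + 16.3617/(1+0.143)^2 + 19.3985/(1+0.143)^3 + 22.9988/(1+0.143)^4 + 27.2674/(1+0.143)^5 + 230.3082/(1+0.143)^5 = 183.0933

£183.09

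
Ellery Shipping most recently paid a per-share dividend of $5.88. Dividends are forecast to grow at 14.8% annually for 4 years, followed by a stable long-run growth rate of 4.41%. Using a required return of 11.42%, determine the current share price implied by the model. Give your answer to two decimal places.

$124.06

Two-stage DDM. Project D₁…D_4 at 0.148, terminal growth 0.0441, discount at r = 0.1142.
D_1 = 6.7502
D_2 = 7.7493
D_3 = 8.8962
D_4 = 10.2128
Terminal value at t=4: TV = D_5/(r−g) = 10.6632/(0.1142−0.0441) = 152.1139
P₀ = 6.7502/(1+0.1142)^1 + 7.7493/(1+0.1142)^2 + 8.8962/(1+0.1142)^3 + 10.2128/(1+0.1142)^4 + 152.1139/(1+0.1142)^4 = 124.0585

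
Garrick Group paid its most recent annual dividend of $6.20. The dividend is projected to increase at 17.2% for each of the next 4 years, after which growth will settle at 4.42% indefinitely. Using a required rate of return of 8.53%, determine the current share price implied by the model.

Two-stage DDM. Project D₁…D_4 at 0.172, terminal growth 0.0442, discount at r = 0.0853.
D_1 = 7.2664
D_2 = 8.5162
D_3 = 9.9810
D_4 = 11.6977
Terminal value at t=4: TV = D_5/(r−g) = 12.2148/(0.0853−0.0442) = 297.1967
P₀ = 7.2664/(1+0.0853)^1 + 8.5162/(1+0.0853)^2 + 9.9810/(1+0.0853)^3 + 11.6977/(1+0.0853)^4 + 297.1967/(1+0.0853)^4 = 244.3771

$244.38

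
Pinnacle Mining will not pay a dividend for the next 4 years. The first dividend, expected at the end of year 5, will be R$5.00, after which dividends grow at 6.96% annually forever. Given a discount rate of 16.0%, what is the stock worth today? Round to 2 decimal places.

R$30.55

Deferred-dividend DDM. At t=4 the remaining stream is a growing perpetuity with first payment D_5 = 5.00.
V_4 = D_5/(r−g) = 5.00/(0.16−0.0696) = 55.3097
P₀ = V_4/(1+r)^4 = 55.3097/(1+0.16)^4 = 30.5471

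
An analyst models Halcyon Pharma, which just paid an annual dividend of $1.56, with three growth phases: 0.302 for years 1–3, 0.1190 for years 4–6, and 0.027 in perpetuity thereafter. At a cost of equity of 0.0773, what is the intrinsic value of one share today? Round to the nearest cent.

$78.85

Three-stage DDM. Project D₁…D_6; terminal Gordon value at t=6 with g = 0.027; discount at r = 0.0773.
D_1 = 2.0311
D_2 = 2.6445
D_3 = 3.4432
D_4 = 3.8529
D_5 = 4.3114
D_6 = 4.8245
TV_6 = 4.9547/(0.0773−0.027) = 98.5032
P₀ = Σ Dₜ/(1+r)ᵗ + TV_6/(1+r)^6 = 78.8489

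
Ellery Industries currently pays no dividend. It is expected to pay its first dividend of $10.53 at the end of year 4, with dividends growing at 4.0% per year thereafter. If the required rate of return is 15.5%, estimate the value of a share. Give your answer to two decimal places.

Deferred-dividend DDM. At t=3 the remaining stream is a growing perpetuity with first payment D_4 = 10.53.
V_3 = D_4/(r−g) = 10.53/(0.155−0.04) = 91.5652
P₀ = V_3/(1+r)^3 = 91.5652/(1+0.155)^3 = 59.4271

$59.43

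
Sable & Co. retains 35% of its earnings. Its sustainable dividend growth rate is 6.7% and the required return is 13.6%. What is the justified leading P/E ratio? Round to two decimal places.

Payout ratio b = 1 − 0.35 = 0.65.
Justified leading P/E = b/(r−g) = 0.65/(0.136−0.067) = 9.4203

9.42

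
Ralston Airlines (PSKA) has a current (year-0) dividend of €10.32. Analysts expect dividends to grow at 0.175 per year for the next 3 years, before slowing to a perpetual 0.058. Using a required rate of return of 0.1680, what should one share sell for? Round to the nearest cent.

€132.39

Two-stage DDM. Project D₁…D_3 at 0.175, terminal growth 0.058, discount at r = 0.168.
D_1 = 12.1260
D_2 = 14.2481
D_3 = 16.7415
Terminal value at t=3: TV = D_4/(r−g) = 17.7125/(0.168−0.058) = 161.0224
P₀ = 12.1260/(1+0.168)^1 + 14.2481/(1+0.168)^2 + 16.7415/(1+0.168)^3 + 161.0224/(1+0.168)^3 = 132.3876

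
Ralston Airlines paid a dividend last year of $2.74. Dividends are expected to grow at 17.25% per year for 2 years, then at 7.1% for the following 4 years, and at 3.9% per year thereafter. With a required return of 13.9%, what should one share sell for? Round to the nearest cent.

$39.29

Three-stage DDM. Project D₁…D_6; terminal Gordon value at t=6 with g = 0.039; discount at r = 0.139.
D_1 = 3.2127
D_2 = 3.7668
D_3 = 4.0343
D_4 = 4.3207
D_5 = 4.6275
D_6 = 4.9560
TV_6 = 5.1493/(0.139−0.039) = 51.4932
P₀ = Σ Dₜ/(1+r)ᵗ + TV_6/(1+r)^6 = 39.2887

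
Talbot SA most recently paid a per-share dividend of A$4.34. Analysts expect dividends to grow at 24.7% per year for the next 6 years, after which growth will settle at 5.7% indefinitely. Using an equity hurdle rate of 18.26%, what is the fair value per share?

A$81.68

Two-stage DDM. Project D₁…D_6 at 0.247, terminal growth 0.057, discount at r = 0.1826.
D_1 = 5.4120
D_2 = 6.7487
D_3 = 8.4157
D_4 = 10.4943
D_5 = 13.0865
D_6 = 16.3188
Terminal value at t=6: TV = D_7/(r−g) = 17.2490/(0.1826−0.057) = 137.3326
P₀ = 5.4120/(1+0.1826)^1 + 6.7487/(1+0.1826)^2 + 8.4157/(1+0.1826)^3 + 10.4943/(1+0.1826)^4 + 13.0865/(1+0.1826)^5 + 16.3188/(1+0.1826)^6 + 137.3326/(1+0.1826)^6 = 81.6839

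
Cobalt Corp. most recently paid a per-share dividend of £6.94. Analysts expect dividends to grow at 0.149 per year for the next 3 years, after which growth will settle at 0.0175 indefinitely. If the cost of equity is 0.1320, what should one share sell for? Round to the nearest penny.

£85.94

Two-stage DDM. Project D₁…D_3 at 0.149, terminal growth 0.0175, discount at r = 0.132.
D_1 = 7.9741
D_2 = 9.1622
D_3 = 10.5274
Terminal value at t=3: TV = D_4/(r−g) = 10.7116/(0.132−0.0175) = 93.5510
P₀ = 7.9741/(1+0.132)^1 + 9.1622/(1+0.132)^2 + 10.5274/(1+0.132)^3 + 93.5510/(1+0.132)^3 = 85.9441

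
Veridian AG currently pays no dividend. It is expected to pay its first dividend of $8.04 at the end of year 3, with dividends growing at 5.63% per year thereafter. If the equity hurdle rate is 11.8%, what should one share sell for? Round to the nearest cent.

$104.25

Deferred-dividend DDM. At t=2 the remaining stream is a growing perpetuity with first payment D_3 = 8.04.
V_2 = D_3/(r−g) = 8.04/(0.118−0.0563) = 130.3079
P₀ = V_2/(1+r)^2 = 130.3079/(1+0.118)^2 = 104.2527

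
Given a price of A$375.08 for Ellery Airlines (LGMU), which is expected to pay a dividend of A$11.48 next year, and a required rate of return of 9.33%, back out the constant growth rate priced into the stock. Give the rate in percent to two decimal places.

6.27%

From P₀ = D₁/(r − g), the implied growth is g = r − D₁/P₀.
g = 0.0933 − 11.48/375.08 = 0.0933 − 0.03061 = 0.06269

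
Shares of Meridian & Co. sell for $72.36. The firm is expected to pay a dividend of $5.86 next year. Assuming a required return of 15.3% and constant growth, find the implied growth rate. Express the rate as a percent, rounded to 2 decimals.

From P₀ = D₁/(r − g), the implied growth is g = r − D₁/P₀.
g = 0.153 − 5.86/72.36 = 0.153 − 0.08098 = 0.07202

7.20%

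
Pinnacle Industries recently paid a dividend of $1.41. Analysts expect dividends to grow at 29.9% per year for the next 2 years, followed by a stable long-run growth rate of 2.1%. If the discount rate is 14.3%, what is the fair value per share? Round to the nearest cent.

Two-stage DDM. Project D₁…D_2 at 0.299, terminal growth 0.021, discount at r = 0.143.
D_1 = 1.8316
D_2 = 2.3792
Terminal value at t=2: TV = D_3/(r−g) = 2.4292/(0.143−0.021) = 19.9115
P₀ = 1.8316/(1+0.143)^1 + 2.3792/(1+0.143)^2 + 19.9115/(1+0.143)^2 = 18.6645

$18.66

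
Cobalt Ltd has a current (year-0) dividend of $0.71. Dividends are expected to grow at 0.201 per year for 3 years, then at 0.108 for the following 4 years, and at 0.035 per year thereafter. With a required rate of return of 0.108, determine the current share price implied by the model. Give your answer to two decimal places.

$18.94

Three-stage DDM. Project D₁…D_7; terminal Gordon value at t=7 with g = 0.035; discount at r = 0.108.
D_1 = 0.8527
D_2 = 1.0241
D_3 = 1.2299
D_4 = 1.3628
D_5 = 1.5100
D_6 = 1.6730
D_7 = 1.8537
TV_7 = 1.9186/(0.108−0.035) = 26.2823
P₀ = Σ Dₜ/(1+r)ᵗ + TV_7/(1+r)^7 = 18.9447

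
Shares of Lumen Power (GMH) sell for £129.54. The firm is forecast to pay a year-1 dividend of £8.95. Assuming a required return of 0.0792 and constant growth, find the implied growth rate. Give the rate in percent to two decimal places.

From P₀ = D₁/(r − g), the implied growth is g = r − D₁/P₀.
g = 0.0792 − 8.95/129.54 = 0.0792 − 0.06909 = 0.01011

1.01%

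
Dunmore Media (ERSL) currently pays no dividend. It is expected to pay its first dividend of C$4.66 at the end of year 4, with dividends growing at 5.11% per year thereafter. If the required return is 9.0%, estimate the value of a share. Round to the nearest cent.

Deferred-dividend DDM. At t=3 the remaining stream is a growing perpetuity with first payment D_4 = 4.66.
V_3 = D_4/(r−g) = 4.66/(0.09−0.0511) = 119.7943
P₀ = V_3/(1+r)^3 = 119.7943/(1+0.09)^3 = 92.5032

C$92.50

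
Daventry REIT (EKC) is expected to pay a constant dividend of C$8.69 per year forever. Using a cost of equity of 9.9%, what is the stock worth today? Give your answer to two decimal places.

Zero-growth DDM (perpetuity): P₀ = D/r = 8.69 / 0.099 = 87.7778

C$87.78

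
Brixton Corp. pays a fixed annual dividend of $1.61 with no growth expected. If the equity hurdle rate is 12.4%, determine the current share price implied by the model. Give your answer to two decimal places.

$12.98

Zero-growth DDM (perpetuity): P₀ = D/r = 1.61 / 0.124 = 12.9839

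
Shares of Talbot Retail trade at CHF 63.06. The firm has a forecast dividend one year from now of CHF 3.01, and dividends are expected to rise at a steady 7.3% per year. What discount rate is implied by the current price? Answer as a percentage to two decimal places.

Rearranging the constant-growth DDM: r = D₁/P₀ + g.
r = 3.0100 / 63.06 + 0.073 = 0.04773 + 0.073 = 0.12073

12.07%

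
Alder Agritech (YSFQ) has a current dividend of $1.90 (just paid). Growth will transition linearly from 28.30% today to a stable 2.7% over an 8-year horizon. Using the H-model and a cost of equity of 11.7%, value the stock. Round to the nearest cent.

$43.30

H-model: P₀ = D₀[(1+g_L) + H(g_S−g_L)]/(r−g_L), with H = 8/2 = 4.
P₀ = 1.90 × [(1+0.027) + 4×(0.283−0.027)] / (0.117−0.027)
   = 1.90 × 2.0510 / 0.09 = 43.2989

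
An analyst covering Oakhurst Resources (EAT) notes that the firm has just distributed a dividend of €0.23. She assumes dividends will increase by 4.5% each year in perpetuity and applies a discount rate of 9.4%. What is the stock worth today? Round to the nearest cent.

€4.91

Gordon growth model: P₀ = D₁/(r − g). D₁ = 0.23 × (1 + 0.045) = 0.2403.
P₀ = 0.2403 / (0.094 − 0.045) = 0.2403 / 0.049 = 4.9051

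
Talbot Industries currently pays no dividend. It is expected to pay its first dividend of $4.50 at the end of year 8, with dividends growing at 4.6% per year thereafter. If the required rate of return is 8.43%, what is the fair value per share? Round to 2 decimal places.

$66.68

Deferred-dividend DDM. At t=7 the remaining stream is a growing perpetuity with first payment D_8 = 4.50.
V_7 = D_8/(r−g) = 4.50/(0.0843−0.046) = 117.4935
P₀ = V_7/(1+r)^7 = 117.4935/(1+0.0843)^7 = 66.6757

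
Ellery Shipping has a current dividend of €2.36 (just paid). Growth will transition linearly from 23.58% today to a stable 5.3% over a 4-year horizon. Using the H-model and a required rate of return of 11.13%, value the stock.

H-model: P₀ = D₀[(1+g_L) + H(g_S−g_L)]/(r−g_L), with H = 4/2 = 2.
P₀ = 2.36 × [(1+0.053) + 2×(0.2358−0.053)] / (0.1113−0.053)
   = 2.36 × 1.4186 / 0.0583 = 57.4253

€57.43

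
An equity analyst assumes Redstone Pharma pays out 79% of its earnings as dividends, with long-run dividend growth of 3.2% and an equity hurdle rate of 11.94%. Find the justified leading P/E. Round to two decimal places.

9.04

Justified leading P/E = b/(r−g) = 0.79/(0.1194−0.032) = 9.0389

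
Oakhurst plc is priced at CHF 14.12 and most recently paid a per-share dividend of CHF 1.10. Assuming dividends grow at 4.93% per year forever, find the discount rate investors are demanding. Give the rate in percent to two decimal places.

Rearranging the constant-growth DDM: r = D₁/P₀ + g.
D₁ = 1.10 × (1 + 0.0493) = 1.1542.
r = 1.1542 / 14.12 + 0.0493 = 0.08174 + 0.0493 = 0.13104

13.10%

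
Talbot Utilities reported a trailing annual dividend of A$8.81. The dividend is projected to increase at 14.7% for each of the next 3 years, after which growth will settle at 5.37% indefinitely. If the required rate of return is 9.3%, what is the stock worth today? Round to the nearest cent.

Two-stage DDM. Project D₁…D_3 at 0.147, terminal growth 0.0537, discount at r = 0.093.
D_1 = 10.1051
D_2 = 11.5905
D_3 = 13.2943
Terminal value at t=3: TV = D_4/(r−g) = 14.0082/(0.093−0.0537) = 356.4434
P₀ = 10.1051/(1+0.093)^1 + 11.5905/(1+0.093)^2 + 13.2943/(1+0.093)^3 + 356.4434/(1+0.093)^3 = 302.1082

A$302.11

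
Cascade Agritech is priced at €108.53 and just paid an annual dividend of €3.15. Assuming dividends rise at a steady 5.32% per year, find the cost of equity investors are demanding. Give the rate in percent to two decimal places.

8.38%

Rearranging the constant-growth DDM: r = D₁/P₀ + g.
D₁ = 3.15 × (1 + 0.0532) = 3.3176.
r = 3.3176 / 108.53 + 0.0532 = 0.03057 + 0.0532 = 0.08377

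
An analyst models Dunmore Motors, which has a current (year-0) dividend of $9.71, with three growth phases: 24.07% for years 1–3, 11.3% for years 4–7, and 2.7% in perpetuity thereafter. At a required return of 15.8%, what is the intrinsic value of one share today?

$156.70

Three-stage DDM. Project D₁…D_7; terminal Gordon value at t=7 with g = 0.027; discount at r = 0.158.
D_1 = 12.0472
D_2 = 14.9470
D_3 = 18.5447
D_4 = 20.6402
D_5 = 22.9726
D_6 = 25.5685
D_7 = 28.4577
TV_7 = 29.2261/(0.158−0.027) = 223.0999
P₀ = Σ Dₜ/(1+r)ᵗ + TV_7/(1+r)^7 = 156.6969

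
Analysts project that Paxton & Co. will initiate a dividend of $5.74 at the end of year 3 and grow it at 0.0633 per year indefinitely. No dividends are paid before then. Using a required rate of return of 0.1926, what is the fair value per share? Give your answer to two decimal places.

Deferred-dividend DDM. At t=2 the remaining stream is a growing perpetuity with first payment D_3 = 5.74.
V_2 = D_3/(r−g) = 5.74/(0.1926−0.0633) = 44.3929
P₀ = V_2/(1+r)^2 = 44.3929/(1+0.1926)^2 = 31.2122

$31.21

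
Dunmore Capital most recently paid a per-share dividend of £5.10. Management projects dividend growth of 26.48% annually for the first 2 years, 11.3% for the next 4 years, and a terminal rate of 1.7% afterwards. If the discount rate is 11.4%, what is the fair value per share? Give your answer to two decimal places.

£107.28

Three-stage DDM. Project D₁…D_6; terminal Gordon value at t=6 with g = 0.017; discount at r = 0.114.
D_1 = 6.4505
D_2 = 8.1586
D_3 = 9.0805
D_4 = 10.1066
D_5 = 11.2486
D_6 = 12.5197
TV_6 = 12.7326/(0.114−0.017) = 131.2634
P₀ = Σ Dₜ/(1+r)ᵗ + TV_6/(1+r)^6 = 107.2828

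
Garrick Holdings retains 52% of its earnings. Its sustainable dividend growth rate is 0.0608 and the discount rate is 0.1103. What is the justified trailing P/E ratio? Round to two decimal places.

Payout ratio b = 1 − 0.52 = 0.48.
Justified trailing P/E = b(1+g)/(r−g) = 0.48×(1+0.0608)/(0.1103−0.0608) = 10.2865

10.29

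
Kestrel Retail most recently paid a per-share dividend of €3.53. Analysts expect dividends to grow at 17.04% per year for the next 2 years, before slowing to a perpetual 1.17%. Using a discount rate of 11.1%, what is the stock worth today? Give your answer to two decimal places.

Two-stage DDM. Project D₁…D_2 at 0.1704, terminal growth 0.0117, discount at r = 0.111.
D_1 = 4.1315
D_2 = 4.8355
Terminal value at t=2: TV = D_3/(r−g) = 4.8921/(0.111−0.0117) = 49.2658
P₀ = 4.1315/(1+0.111)^1 + 4.8355/(1+0.111)^2 + 49.2658/(1+0.111)^2 = 47.5496

€47.55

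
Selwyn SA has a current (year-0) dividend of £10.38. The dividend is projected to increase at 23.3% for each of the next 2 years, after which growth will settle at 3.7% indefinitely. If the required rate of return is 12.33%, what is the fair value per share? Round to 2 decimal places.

Two-stage DDM. Project D₁…D_2 at 0.233, terminal growth 0.037, discount at r = 0.1233.
D_1 = 12.7985
D_2 = 15.7806
Terminal value at t=2: TV = D_3/(r−g) = 16.3645/(0.1233−0.037) = 189.6232
P₀ = 12.7985/(1+0.1233)^1 + 15.7806/(1+0.1233)^2 + 189.6232/(1+0.1233)^2 = 174.1797

£174.18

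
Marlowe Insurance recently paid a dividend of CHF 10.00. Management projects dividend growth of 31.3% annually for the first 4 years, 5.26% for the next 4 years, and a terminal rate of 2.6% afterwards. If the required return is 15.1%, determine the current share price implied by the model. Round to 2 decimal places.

Three-stage DDM. Project D₁…D_8; terminal Gordon value at t=8 with g = 0.026; discount at r = 0.151.
D_1 = 13.1300
D_2 = 17.2397
D_3 = 22.6357
D_4 = 29.7207
D_5 = 31.2840
D_6 = 32.9295
D_7 = 34.6616
D_8 = 36.4848
TV_8 = 37.4334/(0.151−0.026) = 299.4675
P₀ = Σ Dₜ/(1+r)ᵗ + TV_8/(1+r)^8 = 207.8615

CHF 207.86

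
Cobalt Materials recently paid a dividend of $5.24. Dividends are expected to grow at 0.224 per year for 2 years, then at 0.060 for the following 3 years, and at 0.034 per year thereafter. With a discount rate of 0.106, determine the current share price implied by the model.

$111.05

Three-stage DDM. Project D₁…D_5; terminal Gordon value at t=5 with g = 0.034; discount at r = 0.106.
D_1 = 6.4138
D_2 = 7.8504
D_3 = 8.3215
D_4 = 8.8208
D_5 = 9.3500
TV_5 = 9.6679/(0.106−0.034) = 134.2764
P₀ = Σ Dₜ/(1+r)ᵗ + TV_5/(1+r)^5 = 111.0505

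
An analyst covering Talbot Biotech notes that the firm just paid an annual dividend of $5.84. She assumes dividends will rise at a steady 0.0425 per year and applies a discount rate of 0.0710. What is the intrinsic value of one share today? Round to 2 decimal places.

Gordon growth model: P₀ = D₁/(r − g). D₁ = 5.84 × (1 + 0.0425) = 6.0882.
P₀ = 6.0882 / (0.071 − 0.0425) = 6.0882 / 0.0285 = 213.6211

$213.62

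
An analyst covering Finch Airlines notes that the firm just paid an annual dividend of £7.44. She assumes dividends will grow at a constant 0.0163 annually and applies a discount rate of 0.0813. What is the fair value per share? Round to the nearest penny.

Gordon growth model: P₀ = D₁/(r − g). D₁ = 7.44 × (1 + 0.0163) = 7.5613.
P₀ = 7.5613 / (0.0813 − 0.0163) = 7.5613 / 0.065 = 116.3273

£116.33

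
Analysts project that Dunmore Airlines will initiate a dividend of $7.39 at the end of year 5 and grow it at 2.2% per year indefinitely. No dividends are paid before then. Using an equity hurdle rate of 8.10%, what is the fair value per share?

Deferred-dividend DDM. At t=4 the remaining stream is a growing perpetuity with first payment D_5 = 7.39.
V_4 = D_5/(r−g) = 7.39/(0.081−0.022) = 125.2542
P₀ = V_4/(1+r)^4 = 125.2542/(1+0.081)^4 = 91.7254

$91.73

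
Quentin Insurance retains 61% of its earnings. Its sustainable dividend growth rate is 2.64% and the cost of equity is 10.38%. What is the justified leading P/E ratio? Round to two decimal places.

Payout ratio b = 1 − 0.61 = 0.39.
Justified leading P/E = b/(r−g) = 0.39/(0.1038−0.0264) = 5.0388

5.04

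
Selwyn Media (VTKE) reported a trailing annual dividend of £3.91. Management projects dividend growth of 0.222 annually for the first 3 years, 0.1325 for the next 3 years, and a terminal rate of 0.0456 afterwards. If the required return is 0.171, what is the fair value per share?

£58.77

Three-stage DDM. Project D₁…D_6; terminal Gordon value at t=6 with g = 0.0456; discount at r = 0.171.
D_1 = 4.7780
D_2 = 5.8387
D_3 = 7.1349
D_4 = 8.0803
D_5 = 9.1510
D_6 = 10.3635
TV_6 = 10.8360/(0.171−0.0456) = 86.4118
P₀ = Σ Dₜ/(1+r)ᵗ + TV_6/(1+r)^6 = 58.7690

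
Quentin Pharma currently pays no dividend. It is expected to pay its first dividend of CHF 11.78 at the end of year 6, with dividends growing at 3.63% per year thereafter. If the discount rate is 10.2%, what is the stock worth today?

CHF 110.32

Deferred-dividend DDM. At t=5 the remaining stream is a growing perpetuity with first payment D_6 = 11.78.
V_5 = D_6/(r−g) = 11.78/(0.102−0.0363) = 179.2998
P₀ = V_5/(1+r)^5 = 179.2998/(1+0.102)^5 = 110.3245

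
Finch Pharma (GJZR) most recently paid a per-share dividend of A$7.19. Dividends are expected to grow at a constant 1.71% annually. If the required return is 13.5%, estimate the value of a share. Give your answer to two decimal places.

A$62.03

Gordon growth model: P₀ = D₁/(r − g). D₁ = 7.19 × (1 + 0.0171) = 7.3129.
P₀ = 7.3129 / (0.135 − 0.0171) = 7.3129 / 0.1179 = 62.0267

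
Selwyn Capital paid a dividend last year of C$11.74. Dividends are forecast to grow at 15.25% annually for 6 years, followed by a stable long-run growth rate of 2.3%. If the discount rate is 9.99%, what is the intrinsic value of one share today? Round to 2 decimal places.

C$289.92

Two-stage DDM. Project D₁…D_6 at 0.1525, terminal growth 0.023, discount at r = 0.0999.
D_1 = 13.5304
D_2 = 15.5937
D_3 = 17.9718
D_4 = 20.7125
D_5 = 23.8711
D_6 = 27.5115
Terminal value at t=6: TV = D_7/(r−g) = 28.1442/(0.0999−0.023) = 365.9848
P₀ = 13.5304/(1+0.0999)^1 + 15.5937/(1+0.0999)^2 + 17.9718/(1+0.0999)^3 + 20.7125/(1+0.0999)^4 + 23.8711/(1+0.0999)^5 + 27.5115/(1+0.0999)^6 + 365.9848/(1+0.0999)^6 = 289.9177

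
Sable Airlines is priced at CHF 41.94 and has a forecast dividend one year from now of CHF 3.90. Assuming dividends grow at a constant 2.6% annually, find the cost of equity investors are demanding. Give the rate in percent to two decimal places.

11.90%

Rearranging the constant-growth DDM: r = D₁/P₀ + g.
r = 3.9000 / 41.94 + 0.026 = 0.09299 + 0.026 = 0.11899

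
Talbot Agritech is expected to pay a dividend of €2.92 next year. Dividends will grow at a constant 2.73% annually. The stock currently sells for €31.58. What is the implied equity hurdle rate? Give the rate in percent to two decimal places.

11.98%

Rearranging the constant-growth DDM: r = D₁/P₀ + g.
r = 2.9200 / 31.58 + 0.0273 = 0.09246 + 0.0273 = 0.11976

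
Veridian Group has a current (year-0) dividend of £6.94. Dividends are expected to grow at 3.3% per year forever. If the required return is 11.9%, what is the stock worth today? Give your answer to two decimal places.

£83.36

Gordon growth model: P₀ = D₁/(r − g). D₁ = 6.94 × (1 + 0.033) = 7.1690.
P₀ = 7.1690 / (0.119 − 0.033) = 7.1690 / 0.086 = 83.3607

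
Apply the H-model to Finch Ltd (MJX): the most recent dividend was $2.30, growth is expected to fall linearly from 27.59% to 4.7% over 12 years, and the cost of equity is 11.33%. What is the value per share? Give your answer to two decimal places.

H-model: P₀ = D₀[(1+g_L) + H(g_S−g_L)]/(r−g_L), with H = 12/2 = 6.
P₀ = 2.30 × [(1+0.047) + 6×(0.2759−0.047)] / (0.1133−0.047)
   = 2.30 × 2.4204 / 0.0663 = 83.9656

$83.97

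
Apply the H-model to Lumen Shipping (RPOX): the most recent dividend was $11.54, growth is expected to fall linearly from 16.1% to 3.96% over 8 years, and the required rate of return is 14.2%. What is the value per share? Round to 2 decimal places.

$171.88

H-model: P₀ = D₀[(1+g_L) + H(g_S−g_L)]/(r−g_L), with H = 8/2 = 4.
P₀ = 11.54 × [(1+0.0396) + 4×(0.161−0.0396)] / (0.142−0.0396)
   = 11.54 × 1.5252 / 0.1024 = 171.8829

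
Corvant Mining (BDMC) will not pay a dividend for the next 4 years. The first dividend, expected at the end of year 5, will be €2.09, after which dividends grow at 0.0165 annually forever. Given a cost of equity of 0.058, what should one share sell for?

€40.19

Deferred-dividend DDM. At t=4 the remaining stream is a growing perpetuity with first payment D_5 = 2.09.
V_4 = D_5/(r−g) = 2.09/(0.058−0.0165) = 50.3614
P₀ = V_4/(1+r)^4 = 50.3614/(1+0.058)^4 = 40.1935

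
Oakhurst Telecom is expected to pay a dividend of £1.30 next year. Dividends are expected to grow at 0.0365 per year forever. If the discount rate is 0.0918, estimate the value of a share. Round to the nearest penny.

£23.51

Gordon growth model: P₀ = D₁/(r − g), with D₁ = 1.30 given directly.
P₀ = 1.3000 / (0.0918 − 0.0365) = 1.3000 / 0.0553 = 23.5081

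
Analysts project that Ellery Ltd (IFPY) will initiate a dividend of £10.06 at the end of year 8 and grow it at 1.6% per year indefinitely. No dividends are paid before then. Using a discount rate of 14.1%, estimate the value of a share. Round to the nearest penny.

Deferred-dividend DDM. At t=7 the remaining stream is a growing perpetuity with first payment D_8 = 10.06.
V_7 = D_8/(r−g) = 10.06/(0.141−0.016) = 80.4800
P₀ = V_7/(1+r)^7 = 80.4800/(1+0.141)^7 = 31.9660

£31.97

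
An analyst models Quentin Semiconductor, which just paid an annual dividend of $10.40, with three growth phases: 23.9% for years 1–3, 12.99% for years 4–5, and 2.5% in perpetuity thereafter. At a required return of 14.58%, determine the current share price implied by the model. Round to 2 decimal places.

Three-stage DDM. Project D₁…D_5; terminal Gordon value at t=5 with g = 0.025; discount at r = 0.1458.
D_1 = 12.8856
D_2 = 15.9653
D_3 = 19.7810
D_4 = 22.3505
D_5 = 25.2538
TV_5 = 25.8852/(0.1458−0.025) = 214.2813
P₀ = Σ Dₜ/(1+r)ᵗ + TV_5/(1+r)^5 = 170.8139

$170.81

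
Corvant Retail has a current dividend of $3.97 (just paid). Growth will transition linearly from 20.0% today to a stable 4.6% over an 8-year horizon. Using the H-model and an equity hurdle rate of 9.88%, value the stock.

H-model: P₀ = D₀[(1+g_L) + H(g_S−g_L)]/(r−g_L), with H = 8/2 = 4.
P₀ = 3.97 × [(1+0.046) + 4×(0.2−0.046)] / (0.0988−0.046)
   = 3.97 × 1.6620 / 0.0528 = 124.9648

$124.96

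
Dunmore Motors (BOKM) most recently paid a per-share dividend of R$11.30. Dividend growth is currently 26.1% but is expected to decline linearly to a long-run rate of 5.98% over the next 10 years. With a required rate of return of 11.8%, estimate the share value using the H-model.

R$401.09

H-model: P₀ = D₀[(1+g_L) + H(g_S−g_L)]/(r−g_L), with H = 10/2 = 5.
P₀ = 11.30 × [(1+0.0598) + 5×(0.261−0.0598)] / (0.118−0.0598)
   = 11.30 × 2.0658 / 0.0582 = 401.0918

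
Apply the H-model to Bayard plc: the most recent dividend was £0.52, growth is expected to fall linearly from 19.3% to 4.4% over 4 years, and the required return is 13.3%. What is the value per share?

H-model: P₀ = D₀[(1+g_L) + H(g_S−g_L)]/(r−g_L), with H = 4/2 = 2.
P₀ = 0.52 × [(1+0.044) + 2×(0.193−0.044)] / (0.133−0.044)
   = 0.52 × 1.3420 / 0.089 = 7.8409

£7.84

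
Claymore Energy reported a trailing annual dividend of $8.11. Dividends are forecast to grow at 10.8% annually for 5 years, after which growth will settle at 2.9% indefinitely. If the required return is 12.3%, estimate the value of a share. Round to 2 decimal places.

Two-stage DDM. Project D₁…D_5 at 0.108, terminal growth 0.029, discount at r = 0.123.
D_1 = 8.9859
D_2 = 9.9564
D_3 = 11.0316
D_4 = 12.2231
D_5 = 13.5431
Terminal value at t=5: TV = D_6/(r−g) = 13.9359/(0.123−0.029) = 148.2543
P₀ = 8.9859/(1+0.123)^1 + 9.9564/(1+0.123)^2 + 11.0316/(1+0.123)^3 + 12.2231/(1+0.123)^4 + 13.5431/(1+0.123)^5 + 148.2543/(1+0.123)^5 = 121.9596

$121.96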